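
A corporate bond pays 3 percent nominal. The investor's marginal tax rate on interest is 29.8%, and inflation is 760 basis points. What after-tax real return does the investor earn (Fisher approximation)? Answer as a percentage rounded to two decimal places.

-5.49%

After-tax nominal return = 3% × (1 − 0.298) = 2.1060%.
r ≈ 2.1060% − 7.6% → -5.49%.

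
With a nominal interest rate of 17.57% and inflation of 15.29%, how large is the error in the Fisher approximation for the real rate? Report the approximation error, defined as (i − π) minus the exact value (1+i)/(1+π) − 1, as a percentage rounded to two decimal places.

Approximate: r ≈ 17.570% − 15.290% = 2.2800%
Exact: (1 + 0.1757)/(1 + 0.1529) − 1 = 1.9776%
Error = 2.2800% − 1.9776% = 0.3024% → 0.30%.

0.30%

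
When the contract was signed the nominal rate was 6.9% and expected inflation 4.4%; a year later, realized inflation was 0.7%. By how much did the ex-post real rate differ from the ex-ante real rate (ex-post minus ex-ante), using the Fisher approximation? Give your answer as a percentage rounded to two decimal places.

Ex-ante: 6.9% − 4.4% = 2.500%
Ex-post: 6.9% − 0.7% = 6.200%
Difference (ex-post − ex-ante) = 3.7000% → 3.70%.

3.70%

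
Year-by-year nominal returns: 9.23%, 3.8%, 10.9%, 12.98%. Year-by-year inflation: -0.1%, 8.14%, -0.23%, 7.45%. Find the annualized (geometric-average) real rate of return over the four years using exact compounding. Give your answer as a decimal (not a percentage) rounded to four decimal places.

0.0524

Compound the nominal returns: 1.0923 × 1.0380 × 1.1090 × 1.1298 = 1.42060194.
Compound inflation: 0.9990 × 1.0814 × 0.9977 × 1.0745 = 1.15813249.
Deflate: 1.42060194 / 1.15813249 = 1.22663163.
Annualized real rate = 1.22663163^(1/4) − 1 = 5.2394% → 0.0524.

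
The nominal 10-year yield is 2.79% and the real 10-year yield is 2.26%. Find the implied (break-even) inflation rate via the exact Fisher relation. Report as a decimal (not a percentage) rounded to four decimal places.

(1 + π) = (1 + i)/(1 + r) = 1.02790 / 1.02260 = 1.005183
Break-even inflation = 1.005183 − 1 → 0.0052.

0.0052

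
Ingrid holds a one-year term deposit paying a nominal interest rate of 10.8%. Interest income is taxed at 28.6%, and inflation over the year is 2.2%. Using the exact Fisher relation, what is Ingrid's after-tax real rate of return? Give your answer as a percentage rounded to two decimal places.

5.39%

After-tax nominal return = 10.8% × (1 − 0.286) = 7.7112%.
1 + r = 1.077112 / 1.02200 = 1.053926
After-tax real rate = 1.053926 − 1 → 5.39%.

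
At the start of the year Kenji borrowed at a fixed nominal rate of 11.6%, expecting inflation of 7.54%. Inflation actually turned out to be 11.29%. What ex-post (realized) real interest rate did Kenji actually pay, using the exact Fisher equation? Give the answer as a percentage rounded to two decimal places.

Ex-post: (1 + 0.1160)/(1 + 0.1129) − 1 = 0.2786%
So the realized real rate is 0.28%.

0.28%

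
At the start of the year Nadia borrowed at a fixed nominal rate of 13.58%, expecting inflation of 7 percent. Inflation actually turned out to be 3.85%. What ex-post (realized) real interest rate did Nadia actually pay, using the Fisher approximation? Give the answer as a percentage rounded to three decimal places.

9.730%

Ex-post: 13.58% − 3.85% = 9.730%
So the realized real rate is 9.730%.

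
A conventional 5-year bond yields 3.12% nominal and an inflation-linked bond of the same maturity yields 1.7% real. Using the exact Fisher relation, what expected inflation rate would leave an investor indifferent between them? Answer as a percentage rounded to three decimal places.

1.396%

(1 + π) = (1 + i)/(1 + r) = 1.03120 / 1.01700 = 1.013963
Break-even inflation = 1.013963 − 1 → 1.396%.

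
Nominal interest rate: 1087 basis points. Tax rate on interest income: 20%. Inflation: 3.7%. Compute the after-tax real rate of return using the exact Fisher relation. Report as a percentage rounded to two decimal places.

After-tax nominal return = 10.87% × (1 − 0.2) = 8.6960%.
1 + r = 1.08696 / 1.03700 = 1.048177
After-tax real rate = 1.048177 − 1 → 4.82%.

4.82%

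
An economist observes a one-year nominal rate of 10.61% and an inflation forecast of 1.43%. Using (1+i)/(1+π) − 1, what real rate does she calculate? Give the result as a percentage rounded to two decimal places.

1 + r = 1.10610 / 1.01430 = 1.090506
r = 1.090506 − 1 = 9.0506%, i.e. 9.05%.

9.05%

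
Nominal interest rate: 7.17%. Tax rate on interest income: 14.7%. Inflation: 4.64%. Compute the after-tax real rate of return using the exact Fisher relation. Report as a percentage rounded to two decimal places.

1.41%

After-tax nominal return = 7.17% × (1 − 0.147) = 6.11601%.
1 + r = 1.0611601 / 1.04640 = 1.014106
After-tax real rate = 1.014106 − 1 → 1.41%.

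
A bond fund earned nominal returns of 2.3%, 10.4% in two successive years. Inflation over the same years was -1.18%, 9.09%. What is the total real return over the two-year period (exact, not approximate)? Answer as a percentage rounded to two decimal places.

Nominal growth factor = 1.0230 × 1.1040 = 1.129392
Price-level growth factor = 0.9882 × 1.0909 = 1.078027
Real growth factor = 1.129392 / 1.078027 = 1.047647
Total real return = 1.047647 − 1 → 4.76%.

4.76%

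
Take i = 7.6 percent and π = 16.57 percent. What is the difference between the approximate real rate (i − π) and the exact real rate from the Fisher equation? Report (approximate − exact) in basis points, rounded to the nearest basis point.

-128 basis points

Approximate: r ≈ 7.600% − 16.570% = -8.9700%
Exact: (1 + 0.0760)/(1 + 0.1657) − 1 = -7.6949%
Error = -8.9700% − (-7.6949%) = -1.2751% → -128 basis points.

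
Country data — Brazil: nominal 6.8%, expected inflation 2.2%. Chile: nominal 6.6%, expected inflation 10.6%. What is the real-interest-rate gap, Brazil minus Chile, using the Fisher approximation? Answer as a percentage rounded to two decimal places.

8.60%

Brazil: 6.8% − 2.2% = 4.600%
Chile: 6.6% − 10.6% = -4.000%
Differential = 8.600% → 8.60%.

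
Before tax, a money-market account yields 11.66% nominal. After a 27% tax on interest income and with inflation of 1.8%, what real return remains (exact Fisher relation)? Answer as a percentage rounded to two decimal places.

After-tax nominal return = 11.66% × (1 − 0.27) = 8.5118%.
1 + r = 1.085118 / 1.01800 = 1.065931
After-tax real rate = 1.065931 − 1 → 6.59%.

6.59%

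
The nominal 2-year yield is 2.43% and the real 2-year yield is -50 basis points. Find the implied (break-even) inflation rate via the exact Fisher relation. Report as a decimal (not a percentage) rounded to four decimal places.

0.0294

(1 + π) = (1 + i)/(1 + r) = 1.02430 / 0.99500 = 1.029447
Break-even inflation = 1.029447 − 1 → 0.0294.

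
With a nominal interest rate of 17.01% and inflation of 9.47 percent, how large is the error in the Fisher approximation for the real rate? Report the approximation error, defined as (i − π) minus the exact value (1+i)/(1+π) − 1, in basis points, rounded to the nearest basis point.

Approximate: r ≈ 17.010% − 9.470% = 7.5400%
Exact: (1 + 0.1701)/(1 + 0.0947) − 1 = 6.8877%
Error = 7.5400% − 6.8877% = 0.6523% → 65 basis points.

65 basis points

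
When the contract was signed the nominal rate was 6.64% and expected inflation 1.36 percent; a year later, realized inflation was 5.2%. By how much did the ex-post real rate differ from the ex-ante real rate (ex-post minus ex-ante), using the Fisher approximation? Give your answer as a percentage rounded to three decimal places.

Ex-ante: 6.64% − 1.36% = 5.280%
Ex-post: 6.64% − 5.2% = 1.440%
Difference (ex-post − ex-ante) = -3.8400% → -3.840%.

-3.840%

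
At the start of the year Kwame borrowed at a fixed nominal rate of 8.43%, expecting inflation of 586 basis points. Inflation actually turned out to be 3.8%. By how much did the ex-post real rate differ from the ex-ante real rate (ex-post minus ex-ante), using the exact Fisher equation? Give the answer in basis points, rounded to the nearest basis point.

Ex-ante: (1 + 0.0843)/(1 + 0.0586) − 1 = 2.4277%
Ex-post: (1 + 0.0843)/(1 + 0.0380) − 1 = 4.4605%
Difference (ex-post − ex-ante) = 2.0328% → 203 basis points.

203 basis points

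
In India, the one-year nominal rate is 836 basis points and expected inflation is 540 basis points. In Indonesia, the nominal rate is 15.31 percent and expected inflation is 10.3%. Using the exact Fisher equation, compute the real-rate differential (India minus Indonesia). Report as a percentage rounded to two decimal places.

India: (1 + 0.0836)/(1 + 0.0540) − 1 = 2.8083%
Indonesia: (1 + 0.1531)/(1 + 0.1030) − 1 = 4.5422%
Differential = 2.8083% − 4.5422% = -1.7338% → -1.73%.

-1.73%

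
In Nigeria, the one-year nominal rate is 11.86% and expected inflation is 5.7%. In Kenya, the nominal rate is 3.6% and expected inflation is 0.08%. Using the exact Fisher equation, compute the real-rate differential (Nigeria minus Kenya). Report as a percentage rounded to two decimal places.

Nigeria: (1 + 0.1186)/(1 + 0.0570) − 1 = 5.8278%
Kenya: (1 + 0.0360)/(1 + 0.0008) − 1 = 3.5172%
Differential = 5.8278% − 3.5172% = 2.3106% → 2.31%.

2.31%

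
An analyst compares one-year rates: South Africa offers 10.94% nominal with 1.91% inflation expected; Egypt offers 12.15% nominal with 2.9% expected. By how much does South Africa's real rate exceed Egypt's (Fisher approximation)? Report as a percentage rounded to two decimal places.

South Africa: 10.94% − 1.91% = 9.030%
Egypt: 12.15% − 2.9% = 9.250%
Differential = -0.220% → -0.22%.

-0.22%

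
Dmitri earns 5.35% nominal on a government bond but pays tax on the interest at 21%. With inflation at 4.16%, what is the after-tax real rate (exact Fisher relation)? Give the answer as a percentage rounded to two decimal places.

0.06%

After-tax nominal return = 5.35% × (1 − 0.21) = 4.2265%.
1 + r = 1.042265 / 1.04160 = 1.000638
After-tax real rate = 1.000638 − 1 → 0.06%.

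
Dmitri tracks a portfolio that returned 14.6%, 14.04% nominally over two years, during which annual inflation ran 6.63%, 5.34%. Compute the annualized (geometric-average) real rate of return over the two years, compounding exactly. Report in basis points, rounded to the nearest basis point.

Nominal growth factor = 1.1460 × 1.1404 = 1.30689840
Price-level growth factor = 1.0663 × 1.0534 = 1.12324042
Real growth factor = 1.30689840 / 1.12324042 = 1.16350727
Annualized real rate = 1.16350727^(1/2) − 1 = 7.8660% → 787 basis points.

787 basis points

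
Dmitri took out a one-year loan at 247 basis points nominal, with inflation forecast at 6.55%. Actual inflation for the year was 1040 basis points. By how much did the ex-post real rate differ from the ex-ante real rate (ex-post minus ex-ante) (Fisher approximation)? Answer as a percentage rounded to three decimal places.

-3.850%

Ex-ante: 2.47% − 6.55% = -4.080%
Ex-post: 2.47% − 10.4% = -7.930%
Difference (ex-post − ex-ante) = -3.8500% → -3.850%.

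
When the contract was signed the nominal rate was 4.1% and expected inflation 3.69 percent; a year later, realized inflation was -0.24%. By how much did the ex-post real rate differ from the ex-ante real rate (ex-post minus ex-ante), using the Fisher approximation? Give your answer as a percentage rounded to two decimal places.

3.93%

Ex-ante: 4.1% − 3.69% = 0.410%
Ex-post: 4.1% − (-0.24%) = 4.340%
Difference (ex-post − ex-ante) = 3.9300% → 3.93%.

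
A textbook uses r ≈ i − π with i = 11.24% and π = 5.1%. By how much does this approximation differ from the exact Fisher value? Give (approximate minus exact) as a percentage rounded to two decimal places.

0.30%

Approximate: r ≈ 11.240% − 5.100% = 6.1400%
Exact: (1 + 0.1124)/(1 + 0.0510) − 1 = 5.8421%
Error = 6.1400% − 5.8421% = 0.2979% → 0.30%.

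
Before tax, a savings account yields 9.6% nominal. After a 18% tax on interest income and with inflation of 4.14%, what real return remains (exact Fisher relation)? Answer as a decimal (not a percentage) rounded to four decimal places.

After-tax nominal return = 9.6% × (1 − 0.18) = 7.8720%.
1 + r = 1.07872 / 1.04140 = 1.035836
After-tax real rate = 1.035836 − 1 → 0.0358.

0.0358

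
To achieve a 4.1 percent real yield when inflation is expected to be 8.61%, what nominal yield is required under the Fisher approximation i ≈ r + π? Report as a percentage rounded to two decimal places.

i ≈ r + π = 4.1% + 8.61% = 12.71%.

12.71%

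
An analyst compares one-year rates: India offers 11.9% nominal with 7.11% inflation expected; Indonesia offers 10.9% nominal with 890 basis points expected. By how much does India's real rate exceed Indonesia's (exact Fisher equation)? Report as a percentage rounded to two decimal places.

India: (1 + 0.1190)/(1 + 0.0711) − 1 = 4.4720%
Indonesia: (1 + 0.1090)/(1 + 0.0890) − 1 = 1.8365%
Differential = 4.4720% − 1.8365% = 2.6355% → 2.64%.

2.64%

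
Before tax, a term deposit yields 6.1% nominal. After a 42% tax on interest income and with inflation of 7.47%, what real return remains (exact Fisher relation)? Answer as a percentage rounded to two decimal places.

After-tax nominal return = 6.1% × (1 − 0.42) = 3.5380%.
1 + r = 1.03538 / 1.07470 = 0.963413
After-tax real rate = 0.963413 − 1 → -3.66%.

-3.66%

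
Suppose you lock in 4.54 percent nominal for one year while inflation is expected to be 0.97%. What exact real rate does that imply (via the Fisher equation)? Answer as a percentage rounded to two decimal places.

3.54%

By the Fisher equation, 1 + r = (1 + i)/(1 + π).
1 + r = 1.04540 / 1.00970 = 1.035357
r = 1.035357 − 1 = 3.5357%, i.e. 3.54%.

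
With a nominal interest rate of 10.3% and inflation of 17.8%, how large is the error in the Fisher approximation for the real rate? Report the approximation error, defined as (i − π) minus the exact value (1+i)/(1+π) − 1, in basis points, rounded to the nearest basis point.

-113 basis points

Approximate: r ≈ 10.300% − 17.800% = -7.5000%
Exact: (1 + 0.1030)/(1 + 0.1780) − 1 = -6.3667%
Error = -7.5000% − (-6.3667%) = -1.1333% → -113 basis points.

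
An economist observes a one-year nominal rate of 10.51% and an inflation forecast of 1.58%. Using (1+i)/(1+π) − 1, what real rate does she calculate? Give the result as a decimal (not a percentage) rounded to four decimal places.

By the Fisher relation, 1 + r = (1 + i)/(1 + π).
1 + r = 1.10510 / 1.01580 = 1.087911
r = 1.087911 − 1 = 8.7911%, i.e. 0.0879.

0.0879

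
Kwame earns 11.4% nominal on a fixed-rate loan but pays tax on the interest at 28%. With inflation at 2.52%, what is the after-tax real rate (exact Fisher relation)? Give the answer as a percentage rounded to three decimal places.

5.548%

After-tax nominal return = 11.4% × (1 − 0.28) = 8.2080%.
1 + r = 1.08208 / 1.02520 = 1.055482
After-tax real rate = 1.055482 − 1 → 5.548%.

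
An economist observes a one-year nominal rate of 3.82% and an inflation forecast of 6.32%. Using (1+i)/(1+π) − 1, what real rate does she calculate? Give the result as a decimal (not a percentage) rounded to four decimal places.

-0.0235

1 + r = 1.03820 / 1.06320 = 0.976486
r = 0.976486 − 1 = -2.3514%, i.e. -0.0235.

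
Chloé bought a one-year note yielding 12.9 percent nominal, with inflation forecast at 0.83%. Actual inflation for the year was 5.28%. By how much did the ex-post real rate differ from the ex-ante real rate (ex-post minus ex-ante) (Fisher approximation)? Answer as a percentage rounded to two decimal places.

Ex-ante: 12.9% − 0.83% = 12.070%
Ex-post: 12.9% − 5.28% = 7.620%
Difference (ex-post − ex-ante) = -4.4500% → -4.45%.

-4.45%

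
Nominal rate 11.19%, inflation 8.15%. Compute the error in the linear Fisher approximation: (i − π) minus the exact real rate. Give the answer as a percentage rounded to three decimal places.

Approximate: r ≈ 11.190% − 8.150% = 3.0400%
Exact: (1 + 0.1119)/(1 + 0.0815) − 1 = 2.8109%
Error = 3.0400% − 2.8109% = 0.2291% → 0.229%.

0.229%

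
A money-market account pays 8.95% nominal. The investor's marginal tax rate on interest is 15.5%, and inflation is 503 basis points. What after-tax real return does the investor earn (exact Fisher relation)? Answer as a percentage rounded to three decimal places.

2.411%

After-tax nominal return = 8.95% × (1 − 0.155) = 7.56275%.
1 + r = 1.0756275 / 1.05030 = 1.0241145
After-tax real rate = 1.0241145 − 1 → 2.411%.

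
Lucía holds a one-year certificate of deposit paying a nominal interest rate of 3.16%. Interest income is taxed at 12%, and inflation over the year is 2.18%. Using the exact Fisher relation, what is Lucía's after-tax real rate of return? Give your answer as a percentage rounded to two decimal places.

After-tax nominal return = 3.16% × (1 − 0.12) = 2.7808%.
1 + r = 1.027808 / 1.02180 = 1.005880
After-tax real rate = 1.005880 − 1 → 0.59%.

0.59%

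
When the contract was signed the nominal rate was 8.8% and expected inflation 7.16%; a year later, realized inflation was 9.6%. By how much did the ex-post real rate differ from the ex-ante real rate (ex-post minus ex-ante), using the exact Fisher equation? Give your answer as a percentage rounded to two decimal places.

Ex-ante: (1 + 0.0880)/(1 + 0.0716) − 1 = 1.5304%
Ex-post: (1 + 0.0880)/(1 + 0.0960) − 1 = -0.7299%
Difference (ex-post − ex-ante) = -2.2603% → -2.26%.

-2.26%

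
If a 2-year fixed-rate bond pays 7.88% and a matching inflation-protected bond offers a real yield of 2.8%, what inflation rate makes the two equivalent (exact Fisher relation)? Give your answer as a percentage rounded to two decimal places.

(1 + π) = (1 + i)/(1 + r) = 1.07880 / 1.02800 = 1.049416
Break-even inflation = 1.049416 − 1 → 4.94%.

4.94%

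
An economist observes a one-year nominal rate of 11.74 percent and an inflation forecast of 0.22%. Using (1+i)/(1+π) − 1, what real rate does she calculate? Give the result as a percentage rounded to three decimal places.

11.495%

1 + r = 1.11740 / 1.00220 = 1.114947
r = 1.114947 − 1 = 11.4947%, i.e. 11.495%.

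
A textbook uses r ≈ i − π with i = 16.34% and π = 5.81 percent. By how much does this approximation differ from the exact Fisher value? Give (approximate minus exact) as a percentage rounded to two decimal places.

0.58%

Approximate: r ≈ 16.340% − 5.810% = 10.5300%
Exact: (1 + 0.1634)/(1 + 0.0581) − 1 = 9.9518%
Error = 10.5300% − 9.9518% = 0.5782% → 0.58%.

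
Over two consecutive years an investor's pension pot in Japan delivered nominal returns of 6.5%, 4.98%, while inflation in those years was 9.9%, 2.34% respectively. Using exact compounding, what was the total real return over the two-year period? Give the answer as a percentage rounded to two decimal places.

-0.59%

Compound the nominal returns: 1.0650 × 1.0498 = 1.118037.
Compound inflation: 1.0990 × 1.0234 = 1.124717.
Deflate: 1.118037 / 1.124717 = 0.994061.
Total real return = 0.994061 − 1 → -0.59%.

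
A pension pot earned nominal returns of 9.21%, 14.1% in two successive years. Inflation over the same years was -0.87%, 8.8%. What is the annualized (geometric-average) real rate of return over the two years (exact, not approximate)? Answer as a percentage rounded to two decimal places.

Nominal growth factor = 1.0921 × 1.1410 = 1.24608610
Price-level growth factor = 0.9913 × 1.0880 = 1.07853440
Real growth factor = 1.24608610 / 1.07853440 = 1.15535128
Annualized real rate = 1.15535128^(1/2) − 1 = 7.4873% → 7.49%.

7.49%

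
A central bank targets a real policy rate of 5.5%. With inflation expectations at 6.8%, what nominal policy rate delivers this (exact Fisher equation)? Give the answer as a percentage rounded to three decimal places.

(1 + i) = (1 + r)(1 + π) = 1.05500 × 1.06800 = 1.12674
i = 1.12674 − 1, so the required nominal rate is 12.674%.

12.674%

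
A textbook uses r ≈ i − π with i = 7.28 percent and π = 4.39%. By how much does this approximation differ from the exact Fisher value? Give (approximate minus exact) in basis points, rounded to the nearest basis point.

12 basis points

Approximate: r ≈ 7.280% − 4.390% = 2.8900%
Exact: (1 + 0.0728)/(1 + 0.0439) − 1 = 2.7685%
Error = 2.8900% − 2.7685% = 0.1215% → 12 basis points.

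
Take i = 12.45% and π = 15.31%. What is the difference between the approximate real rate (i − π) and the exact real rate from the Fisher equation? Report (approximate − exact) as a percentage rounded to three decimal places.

-0.380%

Approximate: r ≈ 12.450% − 15.310% = -2.8600%
Exact: (1 + 0.1245)/(1 + 0.1531) − 1 = -2.4803%
Error = -2.8600% − (-2.4803%) = -0.3797% → -0.380%.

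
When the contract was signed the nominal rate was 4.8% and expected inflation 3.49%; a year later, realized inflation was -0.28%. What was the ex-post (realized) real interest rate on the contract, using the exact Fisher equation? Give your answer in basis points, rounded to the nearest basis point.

509 basis points

Ex-post: (1 + 0.0480)/(1 − 0.0028) − 1 = 5.0943%
So the realized real rate is 509 basis points.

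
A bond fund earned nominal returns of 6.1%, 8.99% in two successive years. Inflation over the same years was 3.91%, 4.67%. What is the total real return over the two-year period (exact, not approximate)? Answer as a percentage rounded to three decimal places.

6.322%

Compound the nominal returns: 1.0610 × 1.0899 = 1.156384.
Compound inflation: 1.0391 × 1.0467 = 1.087626.
Deflate: 1.156384 / 1.087626 = 1.063218.
Total real return = 1.063218 − 1 → 6.322%.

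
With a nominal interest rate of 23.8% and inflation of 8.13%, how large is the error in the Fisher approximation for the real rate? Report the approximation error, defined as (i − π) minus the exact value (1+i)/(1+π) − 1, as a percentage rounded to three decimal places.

1.178%

Approximate: r ≈ 23.800% − 8.130% = 15.6700%
Exact: (1 + 0.2380)/(1 + 0.0813) − 1 = 14.4918%
Error = 15.6700% − 14.4918% = 1.1782% → 1.178%.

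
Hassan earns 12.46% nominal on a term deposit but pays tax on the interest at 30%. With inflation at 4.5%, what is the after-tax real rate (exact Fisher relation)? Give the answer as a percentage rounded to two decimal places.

After-tax nominal return = 12.46% × (1 − 0.3) = 8.7220%.
1 + r = 1.08722 / 1.04500 = 1.040402
After-tax real rate = 1.040402 − 1 → 4.04%.

4.04%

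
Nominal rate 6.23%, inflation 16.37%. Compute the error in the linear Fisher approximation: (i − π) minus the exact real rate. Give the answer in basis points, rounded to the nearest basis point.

-143 basis points

Approximate: r ≈ 6.230% − 16.370% = -10.1400%
Exact: (1 + 0.0623)/(1 + 0.1637) − 1 = -8.7136%
Error = -10.1400% − (-8.7136%) = -1.4264% → -143 basis points.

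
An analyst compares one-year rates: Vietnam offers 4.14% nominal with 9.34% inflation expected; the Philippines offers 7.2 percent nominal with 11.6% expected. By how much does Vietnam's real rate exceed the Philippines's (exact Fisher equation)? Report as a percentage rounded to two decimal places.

Vietnam: (1 + 0.0414)/(1 + 0.0934) − 1 = -4.7558%
The Philippines: (1 + 0.0720)/(1 + 0.1160) − 1 = -3.9427%
Differential = -4.7558% − (-3.9427%) = -0.8132% → -0.81%.

-0.81%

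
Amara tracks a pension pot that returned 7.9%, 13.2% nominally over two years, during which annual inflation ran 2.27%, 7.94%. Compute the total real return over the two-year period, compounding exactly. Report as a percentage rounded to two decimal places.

Nominal growth factor = 1.0790 × 1.1320 = 1.221428
Price-level growth factor = 1.0227 × 1.0794 = 1.103902
Real growth factor = 1.221428 / 1.103902 = 1.106464
Total real return = 1.106464 − 1 → 10.65%.

10.65%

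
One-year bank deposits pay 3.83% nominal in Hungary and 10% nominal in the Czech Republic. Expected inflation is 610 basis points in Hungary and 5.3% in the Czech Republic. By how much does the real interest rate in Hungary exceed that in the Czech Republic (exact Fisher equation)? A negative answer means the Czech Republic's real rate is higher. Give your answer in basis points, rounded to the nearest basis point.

Hungary: (1 + 0.0383)/(1 + 0.0610) − 1 = -2.1395%
The Czech Republic: (1 + 0.1000)/(1 + 0.0530) − 1 = 4.4634%
Differential = -2.1395% − 4.4634% = -6.6029% → -660 basis points.

-660 basis points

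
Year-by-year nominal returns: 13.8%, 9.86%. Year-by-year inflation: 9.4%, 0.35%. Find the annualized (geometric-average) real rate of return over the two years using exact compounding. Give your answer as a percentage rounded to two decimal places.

Compound the nominal returns: 1.1380 × 1.0986 = 1.25020680.
Compound inflation: 1.0940 × 1.0035 = 1.09782900.
Deflate: 1.25020680 / 1.09782900 = 1.13879921.
Annualized real rate = 1.13879921^(1/2) − 1 = 6.7145% → 6.71%.

6.71%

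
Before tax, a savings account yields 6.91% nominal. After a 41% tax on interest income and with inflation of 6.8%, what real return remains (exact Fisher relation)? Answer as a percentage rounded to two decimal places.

-2.55%

After-tax nominal return = 6.91% × (1 − 0.41) = 4.0769%.
1 + r = 1.040769 / 1.06800 = 0.974503
After-tax real rate = 0.974503 − 1 → -2.55%.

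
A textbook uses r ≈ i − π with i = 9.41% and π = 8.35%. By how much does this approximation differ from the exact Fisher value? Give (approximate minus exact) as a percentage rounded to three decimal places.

0.082%

Approximate: r ≈ 9.410% − 8.350% = 1.0600%
Exact: (1 + 0.0941)/(1 + 0.0835) − 1 = 0.9783%
Error = 1.0600% − 0.9783% = 0.0817% → 0.082%.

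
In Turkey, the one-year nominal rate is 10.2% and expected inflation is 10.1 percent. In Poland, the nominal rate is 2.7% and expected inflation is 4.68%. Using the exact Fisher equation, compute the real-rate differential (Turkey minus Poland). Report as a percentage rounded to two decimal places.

1.98%

Turkey: (1 + 0.1020)/(1 + 0.1010) − 1 = 0.0908%
Poland: (1 + 0.0270)/(1 + 0.0468) − 1 = -1.8915%
Differential = 0.0908% − (-1.8915%) = 1.9823% → 1.98%.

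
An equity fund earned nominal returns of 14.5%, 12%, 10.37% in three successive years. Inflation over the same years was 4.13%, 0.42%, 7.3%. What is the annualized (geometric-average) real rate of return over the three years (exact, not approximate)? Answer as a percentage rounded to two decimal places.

8.05%

Nominal growth factor = 1.1450 × 1.1200 × 1.1037 = 1.41538488
Price-level growth factor = 1.0413 × 1.0042 × 1.0730 = 1.12200762
Real growth factor = 1.41538488 / 1.12200762 = 1.26147528
Annualized real rate = 1.26147528^(1/3) − 1 = 8.0504% → 8.05%.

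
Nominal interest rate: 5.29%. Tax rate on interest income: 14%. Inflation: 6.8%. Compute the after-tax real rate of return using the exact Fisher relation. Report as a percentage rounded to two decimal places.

-2.11%

After-tax nominal return = 5.29% × (1 − 0.14) = 4.5494%.
1 + r = 1.045494 / 1.06800 = 0.978927
After-tax real rate = 0.978927 − 1 → -2.11%.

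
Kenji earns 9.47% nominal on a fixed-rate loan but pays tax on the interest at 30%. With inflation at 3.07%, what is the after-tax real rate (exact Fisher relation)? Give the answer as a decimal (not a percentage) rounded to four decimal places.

After-tax nominal return = 9.47% × (1 − 0.3) = 6.6290%.
1 + r = 1.06629 / 1.03070 = 1.034530
After-tax real rate = 1.034530 − 1 → 0.0345.

0.0345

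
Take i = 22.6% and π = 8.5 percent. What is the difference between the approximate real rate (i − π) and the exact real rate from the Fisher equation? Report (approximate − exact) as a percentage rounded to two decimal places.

Approximate: r ≈ 22.600% − 8.500% = 14.1000%
Exact: (1 + 0.2260)/(1 + 0.0850) − 1 = 12.9954%
Error = 14.1000% − 12.9954% = 1.1046% → 1.10%.

1.10%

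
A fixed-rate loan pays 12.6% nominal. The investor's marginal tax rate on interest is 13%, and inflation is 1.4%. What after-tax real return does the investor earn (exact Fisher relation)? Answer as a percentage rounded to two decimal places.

9.43%

After-tax nominal return = 12.6% × (1 − 0.13) = 10.9620%.
1 + r = 1.10962 / 1.01400 = 1.094300
After-tax real rate = 1.094300 − 1 → 9.43%.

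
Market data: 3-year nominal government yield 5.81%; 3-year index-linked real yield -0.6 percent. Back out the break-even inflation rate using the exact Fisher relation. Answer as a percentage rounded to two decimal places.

6.45%

(1 + π) = (1 + i)/(1 + r) = 1.05810 / 0.99400 = 1.064487
Break-even inflation = 1.064487 − 1 → 6.45%.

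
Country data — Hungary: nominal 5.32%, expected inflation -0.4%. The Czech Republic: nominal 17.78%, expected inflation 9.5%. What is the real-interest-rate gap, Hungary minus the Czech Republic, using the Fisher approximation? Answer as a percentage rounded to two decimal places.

-2.56%

Hungary: 5.32% − (-0.4%) = 5.720%
The Czech Republic: 17.78% − 9.5% = 8.280%
Differential = -2.560% → -2.56%.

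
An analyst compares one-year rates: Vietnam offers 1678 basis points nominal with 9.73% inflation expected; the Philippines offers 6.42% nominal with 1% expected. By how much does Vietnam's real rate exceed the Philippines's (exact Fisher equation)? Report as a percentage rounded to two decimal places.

1.06%

Vietnam: (1 + 0.1678)/(1 + 0.0973) − 1 = 6.4249%
The Philippines: (1 + 0.0642)/(1 + 0.0100) − 1 = 5.3663%
Differential = 6.4249% − 5.3663% = 1.0585% → 1.06%.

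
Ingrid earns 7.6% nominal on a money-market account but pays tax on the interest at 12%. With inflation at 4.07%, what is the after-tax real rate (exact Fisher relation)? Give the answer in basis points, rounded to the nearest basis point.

252 basis points

After-tax nominal return = 7.6% × (1 − 0.12) = 6.6880%.
1 + r = 1.06688 / 1.04070 = 1.025156
After-tax real rate = 1.025156 − 1 → 252 basis points.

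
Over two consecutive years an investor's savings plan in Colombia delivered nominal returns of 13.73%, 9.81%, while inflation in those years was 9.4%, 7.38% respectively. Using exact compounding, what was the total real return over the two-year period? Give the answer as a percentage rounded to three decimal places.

6.311%

Compound the nominal returns: 1.1373 × 1.0981 = 1.2488691.
Compound inflation: 1.0940 × 1.0738 = 1.1747372.
Deflate: 1.2488691 / 1.1747372 = 1.0631051.
Total real return = 1.0631051 − 1 → 6.311%.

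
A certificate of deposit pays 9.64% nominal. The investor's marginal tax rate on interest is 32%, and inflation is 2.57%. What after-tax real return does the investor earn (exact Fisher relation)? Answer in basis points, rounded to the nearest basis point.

389 basis points

After-tax nominal return = 9.64% × (1 − 0.32) = 6.5552%.
1 + r = 1.065552 / 1.02570 = 1.038853
After-tax real rate = 1.038853 − 1 → 389 basis points.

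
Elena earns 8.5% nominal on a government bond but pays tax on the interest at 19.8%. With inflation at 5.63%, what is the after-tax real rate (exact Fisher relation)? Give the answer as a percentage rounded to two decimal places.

After-tax nominal return = 8.5% × (1 − 0.198) = 6.8170%.
1 + r = 1.06817 / 1.05630 = 1.011237
After-tax real rate = 1.011237 − 1 → 1.12%.

1.12%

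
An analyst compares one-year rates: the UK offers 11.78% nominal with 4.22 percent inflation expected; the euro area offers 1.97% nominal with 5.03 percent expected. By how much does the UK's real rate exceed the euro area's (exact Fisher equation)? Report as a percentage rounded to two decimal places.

10.17%

The UK: (1 + 0.1178)/(1 + 0.0422) − 1 = 7.2539%
The euro area: (1 + 0.0197)/(1 + 0.0503) − 1 = -2.9135%
Differential = 7.2539% − (-2.9135%) = 10.1673% → 10.17%.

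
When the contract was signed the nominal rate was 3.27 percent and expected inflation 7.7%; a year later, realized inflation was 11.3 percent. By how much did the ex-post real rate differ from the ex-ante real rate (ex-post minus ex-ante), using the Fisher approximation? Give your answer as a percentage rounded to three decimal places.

Ex-ante: 3.27% − 7.7% = -4.430%
Ex-post: 3.27% − 11.3% = -8.030%
Difference (ex-post − ex-ante) = -3.6000% → -3.600%.

-3.600%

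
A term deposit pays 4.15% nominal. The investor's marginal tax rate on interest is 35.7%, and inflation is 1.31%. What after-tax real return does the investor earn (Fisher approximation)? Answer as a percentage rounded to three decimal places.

1.358%

After-tax nominal return = 4.15% × (1 − 0.357) = 2.66845%.
r ≈ 2.66845% − 1.31% → 1.358%.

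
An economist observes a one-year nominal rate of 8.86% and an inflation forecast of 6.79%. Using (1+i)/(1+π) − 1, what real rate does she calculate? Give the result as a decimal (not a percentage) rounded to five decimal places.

By the Fisher relation, 1 + r = (1 + i)/(1 + π).
1 + r = 1.08860 / 1.06790 = 1.019384
r = 1.019384 − 1 = 1.9384%, i.e. 0.01938.

0.01938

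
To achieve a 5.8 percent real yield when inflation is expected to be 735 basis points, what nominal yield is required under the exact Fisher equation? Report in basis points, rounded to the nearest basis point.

(1 + i) = (1 + r)(1 + π) = 1.05800 × 1.07350 = 1.135763
i = 1.135763 − 1, so the required nominal rate is 1358 basis points.

1358 basis points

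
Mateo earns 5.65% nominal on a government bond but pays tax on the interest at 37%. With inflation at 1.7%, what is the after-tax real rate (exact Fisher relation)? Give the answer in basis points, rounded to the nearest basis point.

183 basis points

After-tax nominal return = 5.65% × (1 − 0.37) = 3.5595%.
1 + r = 1.035595 / 1.01700 = 1.018284
After-tax real rate = 1.018284 − 1 → 183 basis points.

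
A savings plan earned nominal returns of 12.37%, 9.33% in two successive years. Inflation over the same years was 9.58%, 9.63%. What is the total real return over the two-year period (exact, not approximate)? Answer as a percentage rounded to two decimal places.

Compound the nominal returns: 1.1237 × 1.0933 = 1.228541.
Compound inflation: 1.0958 × 1.0963 = 1.201326.
Deflate: 1.228541 / 1.201326 = 1.022655.
Total real return = 1.022655 − 1 → 2.27%.

2.27%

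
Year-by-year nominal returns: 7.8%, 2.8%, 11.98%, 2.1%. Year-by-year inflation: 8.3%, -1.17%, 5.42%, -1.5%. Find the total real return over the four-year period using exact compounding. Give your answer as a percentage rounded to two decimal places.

Compound the nominal returns: 1.0780 × 1.0280 × 1.1198 × 1.0210 = 1.267004.
Compound inflation: 1.0830 × 0.9883 × 1.0542 × 0.9850 = 1.111416.
Deflate: 1.267004 / 1.111416 = 1.139991.
Total real return = 1.139991 − 1 → 14.00%.

14.00%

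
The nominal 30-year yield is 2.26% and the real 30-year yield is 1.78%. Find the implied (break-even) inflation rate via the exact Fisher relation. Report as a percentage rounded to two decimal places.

(1 + π) = (1 + i)/(1 + r) = 1.02260 / 1.01780 = 1.004716
Break-even inflation = 1.004716 − 1 → 0.47%.

0.47%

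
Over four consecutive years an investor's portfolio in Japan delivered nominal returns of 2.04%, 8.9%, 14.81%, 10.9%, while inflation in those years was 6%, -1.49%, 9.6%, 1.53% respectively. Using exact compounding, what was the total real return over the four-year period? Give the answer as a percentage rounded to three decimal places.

21.764%

Nominal growth factor = 1.0204 × 1.0890 × 1.1481 × 1.1090 = 1.414847
Price-level growth factor = 1.0600 × 0.9851 × 1.0960 × 1.0153 = 1.161960
Real growth factor = 1.414847 / 1.161960 = 1.217639
Total real return = 1.217639 − 1 → 21.764%.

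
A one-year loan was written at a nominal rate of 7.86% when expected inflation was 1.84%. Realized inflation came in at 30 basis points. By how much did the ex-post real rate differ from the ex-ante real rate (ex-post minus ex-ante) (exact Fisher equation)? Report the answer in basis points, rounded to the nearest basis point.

163 basis points

Ex-ante: (1 + 0.0786)/(1 + 0.0184) − 1 = 5.9112%
Ex-post: (1 + 0.0786)/(1 + 0.0030) − 1 = 7.5374%
Difference (ex-post − ex-ante) = 1.6262% → 163 basis points.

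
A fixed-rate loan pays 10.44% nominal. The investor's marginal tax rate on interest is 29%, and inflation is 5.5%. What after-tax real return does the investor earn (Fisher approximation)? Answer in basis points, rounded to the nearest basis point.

191 basis points

After-tax nominal return = 10.44% × (1 − 0.29) = 7.4124%.
r ≈ 7.4124% − 5.5% → 191 basis points.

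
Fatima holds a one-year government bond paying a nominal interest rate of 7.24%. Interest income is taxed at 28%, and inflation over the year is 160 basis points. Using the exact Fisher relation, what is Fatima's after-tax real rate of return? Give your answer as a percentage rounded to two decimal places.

3.56%

After-tax nominal return = 7.24% × (1 − 0.28) = 5.2128%.
1 + r = 1.052128 / 1.01600 = 1.035559
After-tax real rate = 1.035559 − 1 → 3.56%.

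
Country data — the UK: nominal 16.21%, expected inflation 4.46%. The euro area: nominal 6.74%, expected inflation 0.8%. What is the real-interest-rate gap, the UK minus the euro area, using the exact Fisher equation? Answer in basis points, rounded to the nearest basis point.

The UK: (1 + 0.1621)/(1 + 0.0446) − 1 = 11.2483%
The euro area: (1 + 0.0674)/(1 + 0.0080) − 1 = 5.8929%
Differential = 11.2483% − 5.8929% = 5.3555% → 536 basis points.

536 basis points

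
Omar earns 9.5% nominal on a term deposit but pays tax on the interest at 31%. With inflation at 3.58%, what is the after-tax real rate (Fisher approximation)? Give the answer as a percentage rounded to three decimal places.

After-tax nominal return = 9.5% × (1 − 0.31) = 6.5550%.
r ≈ 6.5550% − 3.58% → 2.975%.

2.975%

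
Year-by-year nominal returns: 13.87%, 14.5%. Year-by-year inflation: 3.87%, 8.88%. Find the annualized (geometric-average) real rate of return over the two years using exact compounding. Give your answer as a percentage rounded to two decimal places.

Nominal growth factor = 1.1387 × 1.1450 = 1.30381150
Price-level growth factor = 1.0387 × 1.0888 = 1.13093656
Real growth factor = 1.30381150 / 1.13093656 = 1.15285998
Annualized real rate = 1.15285998^(1/2) − 1 = 7.3713% → 7.37%.

7.37%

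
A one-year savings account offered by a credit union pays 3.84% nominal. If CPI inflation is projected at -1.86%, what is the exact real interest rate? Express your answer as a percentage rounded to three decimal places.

By the Fisher identity, 1 + r = (1 + i)/(1 + π).
1 + r = 1.03840 / 0.98140 = 1.058080
r = 1.058080 − 1 = 5.8080%, i.e. 5.808%.

5.808%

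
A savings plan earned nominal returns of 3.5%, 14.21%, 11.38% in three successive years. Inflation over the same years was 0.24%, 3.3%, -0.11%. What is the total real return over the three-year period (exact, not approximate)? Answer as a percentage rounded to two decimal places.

27.29%

Compound the nominal returns: 1.0350 × 1.1421 × 1.1138 = 1.316593.
Compound inflation: 1.0024 × 1.0330 × 0.9989 = 1.034340.
Deflate: 1.316593 / 1.034340 = 1.272882.
Total real return = 1.272882 − 1 → 27.29%.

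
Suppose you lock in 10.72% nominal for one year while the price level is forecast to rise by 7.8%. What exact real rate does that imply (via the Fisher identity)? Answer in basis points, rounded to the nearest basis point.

271 basis points

By the Fisher identity, 1 + r = (1 + i)/(1 + π).
1 + r = 1.10720 / 1.07800 = 1.027087
r = 1.027087 − 1 = 2.7087%, i.e. 271 basis points.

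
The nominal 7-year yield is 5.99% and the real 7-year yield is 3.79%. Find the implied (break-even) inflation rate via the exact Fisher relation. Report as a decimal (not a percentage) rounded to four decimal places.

0.0212

(1 + π) = (1 + i)/(1 + r) = 1.05990 / 1.03790 = 1.021197
Break-even inflation = 1.021197 − 1 → 0.0212.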